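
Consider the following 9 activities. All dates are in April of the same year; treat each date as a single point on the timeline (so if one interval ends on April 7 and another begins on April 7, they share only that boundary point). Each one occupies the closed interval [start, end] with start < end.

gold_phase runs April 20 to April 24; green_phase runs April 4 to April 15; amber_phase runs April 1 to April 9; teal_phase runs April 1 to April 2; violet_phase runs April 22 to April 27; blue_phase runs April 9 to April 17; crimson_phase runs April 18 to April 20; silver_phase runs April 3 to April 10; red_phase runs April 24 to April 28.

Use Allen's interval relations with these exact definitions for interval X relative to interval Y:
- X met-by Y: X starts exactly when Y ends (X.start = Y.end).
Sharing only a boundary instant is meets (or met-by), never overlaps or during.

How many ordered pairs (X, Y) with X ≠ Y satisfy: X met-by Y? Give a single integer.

Checking all 72 ordered pairs for relation 'met-by'; matching pairs in alphabetical order:
(blue_phase, amber_phase): blue_phase met-by amber_phase ✓
(gold_phase, crimson_phase): gold_phase met-by crimson_phase ✓
(red_phase, gold_phase): red_phase met-by gold_phase ✓
Count: 3.

3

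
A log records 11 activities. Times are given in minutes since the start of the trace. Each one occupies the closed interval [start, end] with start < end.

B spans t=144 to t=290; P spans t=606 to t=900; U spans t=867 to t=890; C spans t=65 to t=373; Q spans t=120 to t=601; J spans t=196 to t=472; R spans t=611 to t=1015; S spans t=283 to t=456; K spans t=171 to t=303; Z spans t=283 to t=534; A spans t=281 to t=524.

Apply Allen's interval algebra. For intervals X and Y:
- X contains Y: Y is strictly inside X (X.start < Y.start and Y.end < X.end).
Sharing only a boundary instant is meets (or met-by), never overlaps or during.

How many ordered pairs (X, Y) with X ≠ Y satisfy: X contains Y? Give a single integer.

Checking all 110 ordered pairs for relation 'contains'; matching pairs in alphabetical order:
(A, S): A contains S ✓
(C, B): C contains B ✓
(C, K): C contains K ✓
(J, S): J contains S ✓
(P, U): P contains U ✓
(Q, A): Q contains A ✓
(Q, B): Q contains B ✓
(Q, J): Q contains J ✓
(Q, K): Q contains K ✓
(Q, S): Q contains S ✓
(Q, Z): Q contains Z ✓
(R, U): R contains U ✓
Count: 12.

12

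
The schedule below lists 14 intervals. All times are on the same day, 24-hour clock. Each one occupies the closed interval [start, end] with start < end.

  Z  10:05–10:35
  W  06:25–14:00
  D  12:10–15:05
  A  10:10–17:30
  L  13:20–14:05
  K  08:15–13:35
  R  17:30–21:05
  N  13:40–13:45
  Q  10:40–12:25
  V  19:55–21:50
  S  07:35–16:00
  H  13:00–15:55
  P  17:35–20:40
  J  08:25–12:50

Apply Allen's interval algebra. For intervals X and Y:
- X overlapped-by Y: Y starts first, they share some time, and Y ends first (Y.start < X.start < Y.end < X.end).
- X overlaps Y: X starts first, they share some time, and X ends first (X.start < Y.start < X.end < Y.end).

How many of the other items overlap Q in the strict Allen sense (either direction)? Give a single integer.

Target Q = [10:40, 12:25].
A [10:10, 17:30] → contains → no.
D [12:10, 15:05] → overlapped-by → counts.
H [13:00, 15:55] → after → no.
J [08:25, 12:50] → contains → no.
K [08:15, 13:35] → contains → no.
L [13:20, 14:05] → after → no.
N [13:40, 13:45] → after → no.
P [17:35, 20:40] → after → no.
R [17:30, 21:05] → after → no.
S [07:35, 16:00] → contains → no.
V [19:55, 21:50] → after → no.
W [06:25, 14:00] → contains → no.
Z [10:05, 10:35] → before → no.
Total: 1.

1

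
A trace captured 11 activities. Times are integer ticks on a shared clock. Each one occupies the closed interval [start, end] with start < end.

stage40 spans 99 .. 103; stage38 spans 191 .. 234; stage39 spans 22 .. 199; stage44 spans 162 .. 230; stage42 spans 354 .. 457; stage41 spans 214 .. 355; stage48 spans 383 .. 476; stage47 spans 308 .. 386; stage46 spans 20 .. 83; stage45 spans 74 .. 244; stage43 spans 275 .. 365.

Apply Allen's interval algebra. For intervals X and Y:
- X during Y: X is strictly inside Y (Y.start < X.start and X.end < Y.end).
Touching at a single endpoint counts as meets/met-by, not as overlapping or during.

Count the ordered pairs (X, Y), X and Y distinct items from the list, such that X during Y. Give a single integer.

4

Checking all 110 ordered pairs for relation 'during'; matching pairs in alphabetical order:
(stage38, stage45): stage38 during stage45 ✓
(stage40, stage39): stage40 during stage39 ✓
(stage40, stage45): stage40 during stage45 ✓
(stage44, stage45): stage44 during stage45 ✓
Count: 4.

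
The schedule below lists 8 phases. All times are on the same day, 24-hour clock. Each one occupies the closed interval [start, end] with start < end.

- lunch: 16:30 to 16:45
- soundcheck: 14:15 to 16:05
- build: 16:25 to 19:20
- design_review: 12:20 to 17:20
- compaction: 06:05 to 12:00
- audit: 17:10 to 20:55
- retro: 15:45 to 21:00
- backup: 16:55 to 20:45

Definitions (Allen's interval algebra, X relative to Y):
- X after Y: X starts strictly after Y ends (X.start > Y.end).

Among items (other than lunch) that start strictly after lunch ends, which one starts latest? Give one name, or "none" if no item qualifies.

Target lunch = [16:30, 16:45].
audit [17:10, 20:55] → after → candidate.
backup [16:55, 20:45] → after → candidate.
build [16:25, 19:20] → contains → excluded.
compaction [06:05, 12:00] → before → excluded.
design_review [12:20, 17:20] → contains → excluded.
retro [15:45, 21:00] → contains → excluded.
soundcheck [14:15, 16:05] → before → excluded.
Among candidates, latest start is 17:10 → audit.

audit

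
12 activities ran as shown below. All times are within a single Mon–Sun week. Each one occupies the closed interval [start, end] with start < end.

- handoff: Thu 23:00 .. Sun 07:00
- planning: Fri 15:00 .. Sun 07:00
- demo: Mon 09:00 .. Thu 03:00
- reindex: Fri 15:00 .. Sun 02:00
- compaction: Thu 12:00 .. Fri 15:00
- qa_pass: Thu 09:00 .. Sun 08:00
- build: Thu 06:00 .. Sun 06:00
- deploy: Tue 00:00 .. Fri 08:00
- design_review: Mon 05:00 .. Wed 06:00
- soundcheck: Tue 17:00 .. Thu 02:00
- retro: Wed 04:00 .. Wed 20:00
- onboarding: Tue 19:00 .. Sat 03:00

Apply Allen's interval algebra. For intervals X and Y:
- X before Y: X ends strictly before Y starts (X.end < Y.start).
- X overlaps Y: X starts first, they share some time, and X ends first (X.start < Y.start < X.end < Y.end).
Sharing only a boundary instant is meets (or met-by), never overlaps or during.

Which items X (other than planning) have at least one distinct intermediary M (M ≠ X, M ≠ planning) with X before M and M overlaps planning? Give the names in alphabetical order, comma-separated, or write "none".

Target planning = [Fri 15:00, Sun 07:00].
Intermediaries M with M overlaps planning: build, onboarding.
Via build — items with X before build: demo, design_review, retro, soundcheck.
Via onboarding — items with X before onboarding: none.
Union: demo, design_review, retro, soundcheck.

demo, design_review, retro, soundcheck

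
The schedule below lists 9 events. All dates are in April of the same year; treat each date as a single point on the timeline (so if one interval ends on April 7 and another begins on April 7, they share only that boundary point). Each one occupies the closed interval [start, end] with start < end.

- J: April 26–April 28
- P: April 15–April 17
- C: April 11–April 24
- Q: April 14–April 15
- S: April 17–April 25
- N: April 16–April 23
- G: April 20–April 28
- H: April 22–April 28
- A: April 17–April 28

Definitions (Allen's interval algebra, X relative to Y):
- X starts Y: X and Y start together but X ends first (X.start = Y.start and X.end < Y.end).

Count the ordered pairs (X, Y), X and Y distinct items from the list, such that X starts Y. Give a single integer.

Checking all 72 ordered pairs for relation 'starts'; matching pairs in alphabetical order:
(S, A): S starts A ✓
Count: 1.

1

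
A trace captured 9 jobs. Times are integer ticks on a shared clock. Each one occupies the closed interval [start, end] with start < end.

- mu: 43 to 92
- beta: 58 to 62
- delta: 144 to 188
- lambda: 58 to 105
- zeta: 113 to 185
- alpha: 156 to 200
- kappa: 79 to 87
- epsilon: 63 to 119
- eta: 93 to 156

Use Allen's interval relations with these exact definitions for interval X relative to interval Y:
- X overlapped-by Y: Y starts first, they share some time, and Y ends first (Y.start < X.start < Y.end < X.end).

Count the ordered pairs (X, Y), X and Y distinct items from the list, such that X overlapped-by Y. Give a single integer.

11

Checking all 72 ordered pairs for relation 'overlapped-by'; matching pairs in alphabetical order:
(alpha, delta): alpha overlapped-by delta ✓
(alpha, zeta): alpha overlapped-by zeta ✓
(delta, eta): delta overlapped-by eta ✓
(delta, zeta): delta overlapped-by zeta ✓
(epsilon, lambda): epsilon overlapped-by lambda ✓
(epsilon, mu): epsilon overlapped-by mu ✓
(eta, epsilon): eta overlapped-by epsilon ✓
(eta, lambda): eta overlapped-by lambda ✓
(lambda, mu): lambda overlapped-by mu ✓
(zeta, epsilon): zeta overlapped-by epsilon ✓
(zeta, eta): zeta overlapped-by eta ✓
Count: 11.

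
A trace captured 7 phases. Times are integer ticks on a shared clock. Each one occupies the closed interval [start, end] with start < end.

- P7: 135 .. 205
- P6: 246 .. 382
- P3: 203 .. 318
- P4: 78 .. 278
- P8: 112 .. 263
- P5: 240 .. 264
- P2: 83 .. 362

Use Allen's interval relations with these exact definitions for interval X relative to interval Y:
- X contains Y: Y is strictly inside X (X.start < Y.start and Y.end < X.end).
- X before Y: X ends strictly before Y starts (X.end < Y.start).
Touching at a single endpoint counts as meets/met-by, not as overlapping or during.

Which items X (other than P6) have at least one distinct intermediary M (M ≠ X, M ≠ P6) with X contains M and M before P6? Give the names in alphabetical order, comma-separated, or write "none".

P2, P4, P8

Target P6 = [246, 382].
Intermediaries M with M before P6: P7.
Via P7 — items with X contains P7: P2, P4, P8.
Union: P2, P4, P8.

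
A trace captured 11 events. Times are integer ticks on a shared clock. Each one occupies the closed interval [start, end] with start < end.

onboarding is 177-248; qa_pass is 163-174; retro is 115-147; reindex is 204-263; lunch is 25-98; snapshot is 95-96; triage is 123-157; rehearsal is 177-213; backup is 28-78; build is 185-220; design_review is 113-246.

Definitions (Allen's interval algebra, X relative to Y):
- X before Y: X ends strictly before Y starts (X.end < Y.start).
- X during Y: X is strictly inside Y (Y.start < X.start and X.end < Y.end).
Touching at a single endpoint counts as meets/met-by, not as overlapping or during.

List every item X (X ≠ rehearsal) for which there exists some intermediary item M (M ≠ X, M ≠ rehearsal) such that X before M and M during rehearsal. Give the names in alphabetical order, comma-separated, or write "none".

none

Target rehearsal = [177, 213].
Intermediaries M with M during rehearsal: none.
Union: none.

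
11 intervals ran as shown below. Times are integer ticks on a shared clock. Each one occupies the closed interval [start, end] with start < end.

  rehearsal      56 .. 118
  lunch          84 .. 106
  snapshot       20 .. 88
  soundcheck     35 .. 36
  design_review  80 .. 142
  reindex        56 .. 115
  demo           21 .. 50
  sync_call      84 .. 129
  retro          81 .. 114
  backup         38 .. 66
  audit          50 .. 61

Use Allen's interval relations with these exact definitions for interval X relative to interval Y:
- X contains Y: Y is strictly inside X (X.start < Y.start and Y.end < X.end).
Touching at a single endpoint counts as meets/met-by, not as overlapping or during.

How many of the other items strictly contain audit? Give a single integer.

Target audit = [50, 61].
backup [38, 66] → contains → counts.
demo [21, 50] → meets → no.
design_review [80, 142] → after → no.
lunch [84, 106] → after → no.
rehearsal [56, 118] → overlapped-by → no.
reindex [56, 115] → overlapped-by → no.
retro [81, 114] → after → no.
snapshot [20, 88] → contains → counts.
soundcheck [35, 36] → before → no.
sync_call [84, 129] → after → no.
Total: 2.

2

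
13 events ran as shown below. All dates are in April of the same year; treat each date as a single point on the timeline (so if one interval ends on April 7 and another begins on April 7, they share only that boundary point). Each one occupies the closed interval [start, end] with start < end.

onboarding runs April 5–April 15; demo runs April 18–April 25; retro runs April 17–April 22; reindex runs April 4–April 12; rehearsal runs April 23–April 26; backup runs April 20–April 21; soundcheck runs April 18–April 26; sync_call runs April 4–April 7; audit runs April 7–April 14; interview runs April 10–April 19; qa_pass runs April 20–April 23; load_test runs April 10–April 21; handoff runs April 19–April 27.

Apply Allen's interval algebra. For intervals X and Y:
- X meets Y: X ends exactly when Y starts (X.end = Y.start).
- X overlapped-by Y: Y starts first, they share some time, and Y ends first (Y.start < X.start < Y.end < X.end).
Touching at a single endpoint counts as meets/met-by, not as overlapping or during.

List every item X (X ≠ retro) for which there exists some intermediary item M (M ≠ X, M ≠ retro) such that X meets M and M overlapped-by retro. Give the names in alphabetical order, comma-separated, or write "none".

Target retro = [April 17, April 22].
Intermediaries M with M overlapped-by retro: demo, handoff, qa_pass, soundcheck.
Via demo — items with X meets demo: none.
Via handoff — items with X meets handoff: interview.
Via qa_pass — items with X meets qa_pass: none.
Via soundcheck — items with X meets soundcheck: none.
Union: interview.

interview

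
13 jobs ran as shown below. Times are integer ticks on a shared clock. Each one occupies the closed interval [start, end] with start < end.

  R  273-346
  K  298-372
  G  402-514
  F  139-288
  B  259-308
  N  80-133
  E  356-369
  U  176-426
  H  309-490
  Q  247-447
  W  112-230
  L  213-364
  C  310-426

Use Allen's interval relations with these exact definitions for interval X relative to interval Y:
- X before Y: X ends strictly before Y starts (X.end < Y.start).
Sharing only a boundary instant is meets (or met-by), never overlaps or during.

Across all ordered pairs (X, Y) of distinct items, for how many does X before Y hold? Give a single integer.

Checking all 156 ordered pairs for relation 'before'; matching pairs in alphabetical order:
(B, C): B before C ✓
(B, E): B before E ✓
(B, G): B before G ✓
(B, H): B before H ✓
(E, G): E before G ✓
(F, C): F before C ✓
(F, E): F before E ✓
(F, G): F before G ✓
(F, H): F before H ✓
(F, K): F before K ✓
(K, G): K before G ✓
(L, G): L before G ✓
(N, B): N before B ✓
(N, C): N before C ✓
(N, E): N before E ✓
(N, F): N before F ✓
(N, G): N before G ✓
(N, H): N before H ✓
(N, K): N before K ✓
(N, L): N before L ✓
(N, Q): N before Q ✓
(N, R): N before R ✓
(N, U): N before U ✓
(R, E): R before E ✓
... plus 9 further pairs not listed.
Count: 33.

33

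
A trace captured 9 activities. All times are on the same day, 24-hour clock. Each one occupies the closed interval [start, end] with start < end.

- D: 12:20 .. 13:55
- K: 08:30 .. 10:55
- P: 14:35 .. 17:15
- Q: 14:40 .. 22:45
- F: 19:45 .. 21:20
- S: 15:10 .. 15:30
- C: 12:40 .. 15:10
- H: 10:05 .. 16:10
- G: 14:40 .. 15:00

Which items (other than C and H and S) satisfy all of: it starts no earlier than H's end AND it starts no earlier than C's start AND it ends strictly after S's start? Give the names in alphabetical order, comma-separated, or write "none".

Conditions: its start is no earlier than H's end (X.start >= 16:10) AND its start is no earlier than C's start (X.start >= 12:40) AND its end is strictly after S's start (X.end > 15:10).
D: start 12:20 >= 16:10? ✗; start 12:20 >= 12:40? ✗; end 13:55 > 15:10? ✗ → no.
F: start 19:45 >= 16:10? ✓; start 19:45 >= 12:40? ✓; end 21:20 > 15:10? ✓ → yes.
G: start 14:40 >= 16:10? ✗; start 14:40 >= 12:40? ✓; end 15:00 > 15:10? ✗ → no.
K: start 08:30 >= 16:10? ✗; start 08:30 >= 12:40? ✗; end 10:55 > 15:10? ✗ → no.
P: start 14:35 >= 16:10? ✗; start 14:35 >= 12:40? ✓; end 17:15 > 15:10? ✓ → no.
Q: start 14:40 >= 16:10? ✗; start 14:40 >= 12:40? ✓; end 22:45 > 15:10? ✓ → no.
Result: F.

F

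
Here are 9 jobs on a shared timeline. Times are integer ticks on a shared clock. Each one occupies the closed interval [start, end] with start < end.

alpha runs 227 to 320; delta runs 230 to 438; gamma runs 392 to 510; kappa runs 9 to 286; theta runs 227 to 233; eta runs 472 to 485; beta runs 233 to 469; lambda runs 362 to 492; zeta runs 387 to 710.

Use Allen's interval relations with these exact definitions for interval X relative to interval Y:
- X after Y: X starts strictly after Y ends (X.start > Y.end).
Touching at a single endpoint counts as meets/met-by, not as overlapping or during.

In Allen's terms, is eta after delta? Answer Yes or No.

eta = [472, 485], delta = [230, 438].
Actual relation of eta to delta: after.
Asked whether 'after' holds → Yes.

Yes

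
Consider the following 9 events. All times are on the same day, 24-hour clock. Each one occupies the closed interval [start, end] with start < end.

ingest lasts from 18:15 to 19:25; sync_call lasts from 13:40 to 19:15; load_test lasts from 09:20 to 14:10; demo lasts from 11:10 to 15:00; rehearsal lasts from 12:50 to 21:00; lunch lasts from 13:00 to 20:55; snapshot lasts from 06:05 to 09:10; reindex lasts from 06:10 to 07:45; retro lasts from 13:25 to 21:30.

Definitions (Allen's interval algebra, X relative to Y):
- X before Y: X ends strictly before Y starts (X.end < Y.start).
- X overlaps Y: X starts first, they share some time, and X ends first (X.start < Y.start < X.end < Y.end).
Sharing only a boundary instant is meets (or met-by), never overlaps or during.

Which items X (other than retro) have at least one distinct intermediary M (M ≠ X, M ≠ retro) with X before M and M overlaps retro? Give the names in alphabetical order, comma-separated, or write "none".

Target retro = [13:25, 21:30].
Intermediaries M with M overlaps retro: demo, load_test, lunch, rehearsal.
Via demo — items with X before demo: reindex, snapshot.
Via load_test — items with X before load_test: reindex, snapshot.
Via lunch — items with X before lunch: reindex, snapshot.
Via rehearsal — items with X before rehearsal: reindex, snapshot.
Union: reindex, snapshot.

reindex, snapshot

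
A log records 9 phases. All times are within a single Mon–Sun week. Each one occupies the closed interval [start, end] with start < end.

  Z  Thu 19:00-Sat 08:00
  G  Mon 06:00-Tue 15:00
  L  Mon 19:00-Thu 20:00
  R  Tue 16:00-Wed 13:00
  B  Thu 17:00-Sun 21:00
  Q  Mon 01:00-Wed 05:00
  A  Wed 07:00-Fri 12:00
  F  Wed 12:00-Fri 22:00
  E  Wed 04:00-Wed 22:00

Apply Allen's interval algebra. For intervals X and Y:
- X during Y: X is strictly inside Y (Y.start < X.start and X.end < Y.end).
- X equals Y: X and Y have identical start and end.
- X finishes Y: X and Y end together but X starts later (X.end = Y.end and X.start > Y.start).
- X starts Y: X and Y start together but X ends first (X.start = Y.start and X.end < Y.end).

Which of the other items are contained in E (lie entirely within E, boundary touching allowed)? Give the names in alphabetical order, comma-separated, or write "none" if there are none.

none

Target E = [Wed 04:00, Wed 22:00].
A [Wed 07:00, Fri 12:00] → overlapped-by → no.
B [Thu 17:00, Sun 21:00] → after → no.
F [Wed 12:00, Fri 22:00] → overlapped-by → no.
G [Mon 06:00, Tue 15:00] → before → no.
L [Mon 19:00, Thu 20:00] → contains → no.
Q [Mon 01:00, Wed 05:00] → overlaps → no.
R [Tue 16:00, Wed 13:00] → overlaps → no.
Z [Thu 19:00, Sat 08:00] → after → no.
Result: none.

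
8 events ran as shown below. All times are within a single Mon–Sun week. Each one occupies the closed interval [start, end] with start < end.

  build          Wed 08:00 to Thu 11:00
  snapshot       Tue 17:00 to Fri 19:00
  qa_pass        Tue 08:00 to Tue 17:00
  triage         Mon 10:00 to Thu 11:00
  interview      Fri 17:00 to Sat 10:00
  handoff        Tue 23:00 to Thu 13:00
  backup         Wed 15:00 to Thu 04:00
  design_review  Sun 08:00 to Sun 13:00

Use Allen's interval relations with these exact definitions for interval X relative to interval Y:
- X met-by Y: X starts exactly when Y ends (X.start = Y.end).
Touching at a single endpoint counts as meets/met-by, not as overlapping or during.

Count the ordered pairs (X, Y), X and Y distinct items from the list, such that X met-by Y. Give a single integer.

1

Checking all 56 ordered pairs for relation 'met-by'; matching pairs in alphabetical order:
(snapshot, qa_pass): snapshot met-by qa_pass ✓
Count: 1.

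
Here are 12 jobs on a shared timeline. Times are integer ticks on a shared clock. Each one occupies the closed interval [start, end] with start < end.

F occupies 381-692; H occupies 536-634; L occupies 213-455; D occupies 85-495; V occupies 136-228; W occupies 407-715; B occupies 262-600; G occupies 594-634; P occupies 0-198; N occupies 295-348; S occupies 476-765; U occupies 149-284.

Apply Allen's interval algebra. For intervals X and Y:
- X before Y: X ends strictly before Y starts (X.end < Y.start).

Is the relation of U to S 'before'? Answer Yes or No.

Yes

U = [149, 284], S = [476, 765].
Actual relation of U to S: before.
Asked whether 'before' holds → Yes.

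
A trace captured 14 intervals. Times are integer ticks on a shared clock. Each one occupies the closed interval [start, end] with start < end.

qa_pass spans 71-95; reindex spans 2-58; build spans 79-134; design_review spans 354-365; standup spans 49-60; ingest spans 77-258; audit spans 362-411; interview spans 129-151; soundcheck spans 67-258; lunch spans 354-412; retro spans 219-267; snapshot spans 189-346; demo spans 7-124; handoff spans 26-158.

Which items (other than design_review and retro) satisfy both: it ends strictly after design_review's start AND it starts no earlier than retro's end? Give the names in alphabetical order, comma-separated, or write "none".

audit, lunch

Conditions: its end is strictly after design_review's start (X.end > 354) AND its start is no earlier than retro's end (X.start >= 267).
audit: end 411 > 354? ✓; start 362 >= 267? ✓ → yes.
build: end 134 > 354? ✗; start 79 >= 267? ✗ → no.
demo: end 124 > 354? ✗; start 7 >= 267? ✗ → no.
handoff: end 158 > 354? ✗; start 26 >= 267? ✗ → no.
ingest: end 258 > 354? ✗; start 77 >= 267? ✗ → no.
interview: end 151 > 354? ✗; start 129 >= 267? ✗ → no.
lunch: end 412 > 354? ✓; start 354 >= 267? ✓ → yes.
qa_pass: end 95 > 354? ✗; start 71 >= 267? ✗ → no.
reindex: end 58 > 354? ✗; start 2 >= 267? ✗ → no.
snapshot: end 346 > 354? ✗; start 189 >= 267? ✗ → no.
soundcheck: end 258 > 354? ✗; start 67 >= 267? ✗ → no.
standup: end 60 > 354? ✗; start 49 >= 267? ✗ → no.
Result: audit, lunch.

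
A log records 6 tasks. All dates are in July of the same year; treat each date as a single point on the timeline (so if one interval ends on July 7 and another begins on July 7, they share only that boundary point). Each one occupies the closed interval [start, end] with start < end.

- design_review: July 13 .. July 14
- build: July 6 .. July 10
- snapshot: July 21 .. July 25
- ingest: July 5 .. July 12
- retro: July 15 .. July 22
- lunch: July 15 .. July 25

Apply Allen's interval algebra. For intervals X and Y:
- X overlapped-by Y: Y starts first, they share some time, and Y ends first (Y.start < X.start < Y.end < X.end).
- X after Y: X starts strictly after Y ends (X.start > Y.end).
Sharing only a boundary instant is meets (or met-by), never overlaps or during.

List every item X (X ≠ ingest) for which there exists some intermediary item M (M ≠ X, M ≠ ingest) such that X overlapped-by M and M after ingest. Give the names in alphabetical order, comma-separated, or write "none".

Target ingest = [July 5, July 12].
Intermediaries M with M after ingest: design_review, lunch, retro, snapshot.
Via design_review — items with X overlapped-by design_review: none.
Via lunch — items with X overlapped-by lunch: none.
Via retro — items with X overlapped-by retro: snapshot.
Via snapshot — items with X overlapped-by snapshot: none.
Union: snapshot.

snapshot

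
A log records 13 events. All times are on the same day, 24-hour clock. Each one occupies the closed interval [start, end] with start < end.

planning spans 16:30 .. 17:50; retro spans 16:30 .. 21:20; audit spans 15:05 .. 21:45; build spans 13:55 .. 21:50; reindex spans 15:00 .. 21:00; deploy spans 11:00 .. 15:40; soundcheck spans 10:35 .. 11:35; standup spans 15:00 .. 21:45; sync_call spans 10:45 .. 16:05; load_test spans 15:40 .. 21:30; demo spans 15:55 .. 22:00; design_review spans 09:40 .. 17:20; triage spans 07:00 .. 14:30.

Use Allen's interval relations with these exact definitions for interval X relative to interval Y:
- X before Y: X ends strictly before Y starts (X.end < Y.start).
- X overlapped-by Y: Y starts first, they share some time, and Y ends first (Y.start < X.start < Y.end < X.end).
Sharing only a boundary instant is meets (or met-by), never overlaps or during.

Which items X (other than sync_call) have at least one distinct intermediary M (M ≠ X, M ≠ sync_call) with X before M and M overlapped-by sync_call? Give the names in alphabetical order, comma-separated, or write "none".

deploy, soundcheck, triage

Target sync_call = [10:45, 16:05].
Intermediaries M with M overlapped-by sync_call: audit, build, demo, load_test, reindex, standup.
Via audit — items with X before audit: soundcheck, triage.
Via build — items with X before build: soundcheck.
Via demo — items with X before demo: deploy, soundcheck, triage.
Via load_test — items with X before load_test: soundcheck, triage.
Via reindex — items with X before reindex: soundcheck, triage.
Via standup — items with X before standup: soundcheck, triage.
Union: deploy, soundcheck, triage.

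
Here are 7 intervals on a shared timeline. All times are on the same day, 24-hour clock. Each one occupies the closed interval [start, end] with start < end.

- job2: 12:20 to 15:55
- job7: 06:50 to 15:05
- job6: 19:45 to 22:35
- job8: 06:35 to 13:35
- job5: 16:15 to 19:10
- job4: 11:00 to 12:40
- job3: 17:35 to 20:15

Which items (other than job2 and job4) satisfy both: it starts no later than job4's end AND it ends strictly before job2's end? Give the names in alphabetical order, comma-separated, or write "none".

job7, job8

Conditions: its start is no later than job4's end (X.start <= 12:40) AND its end is strictly before job2's end (X.end < 15:55).
job3: start 17:35 <= 12:40? ✗; end 20:15 < 15:55? ✗ → no.
job5: start 16:15 <= 12:40? ✗; end 19:10 < 15:55? ✗ → no.
job6: start 19:45 <= 12:40? ✗; end 22:35 < 15:55? ✗ → no.
job7: start 06:50 <= 12:40? ✓; end 15:05 < 15:55? ✓ → yes.
job8: start 06:35 <= 12:40? ✓; end 13:35 < 15:55? ✓ → yes.
Result: job7, job8.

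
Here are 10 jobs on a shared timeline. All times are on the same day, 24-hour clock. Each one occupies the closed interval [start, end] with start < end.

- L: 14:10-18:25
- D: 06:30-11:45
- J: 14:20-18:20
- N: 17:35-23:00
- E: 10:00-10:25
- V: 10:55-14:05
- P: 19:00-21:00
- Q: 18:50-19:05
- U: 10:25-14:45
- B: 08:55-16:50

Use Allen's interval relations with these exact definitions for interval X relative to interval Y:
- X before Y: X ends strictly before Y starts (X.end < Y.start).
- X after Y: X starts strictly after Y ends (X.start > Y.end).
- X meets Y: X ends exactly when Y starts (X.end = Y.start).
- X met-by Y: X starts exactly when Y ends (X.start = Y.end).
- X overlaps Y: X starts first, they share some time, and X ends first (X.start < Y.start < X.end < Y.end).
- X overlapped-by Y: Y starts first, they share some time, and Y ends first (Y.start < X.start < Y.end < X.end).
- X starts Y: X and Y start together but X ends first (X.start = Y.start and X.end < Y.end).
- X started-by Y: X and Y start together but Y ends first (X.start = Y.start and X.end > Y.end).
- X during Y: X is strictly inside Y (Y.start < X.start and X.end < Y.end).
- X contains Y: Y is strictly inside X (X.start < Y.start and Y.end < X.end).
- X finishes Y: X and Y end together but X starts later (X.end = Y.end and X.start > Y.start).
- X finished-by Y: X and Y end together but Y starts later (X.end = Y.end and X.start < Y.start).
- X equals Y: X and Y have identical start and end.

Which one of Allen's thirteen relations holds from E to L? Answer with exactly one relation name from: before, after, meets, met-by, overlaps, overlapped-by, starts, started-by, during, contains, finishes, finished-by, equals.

E = [10:00, 10:25]; L = [14:10, 18:25].
Compare endpoints: E.start < L.start, E.start < L.end, E.end < L.start, E.end < L.end.
That pattern is 'before'.

before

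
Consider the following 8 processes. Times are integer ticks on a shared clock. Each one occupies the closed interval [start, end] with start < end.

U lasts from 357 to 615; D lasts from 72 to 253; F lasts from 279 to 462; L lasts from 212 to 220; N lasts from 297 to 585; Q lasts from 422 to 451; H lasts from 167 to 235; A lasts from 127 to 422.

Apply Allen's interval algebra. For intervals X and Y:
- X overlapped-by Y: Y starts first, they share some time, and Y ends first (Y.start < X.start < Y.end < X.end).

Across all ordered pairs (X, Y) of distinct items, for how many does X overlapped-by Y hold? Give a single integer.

Checking all 56 ordered pairs for relation 'overlapped-by'; matching pairs in alphabetical order:
(A, D): A overlapped-by D ✓
(F, A): F overlapped-by A ✓
(N, A): N overlapped-by A ✓
(N, F): N overlapped-by F ✓
(U, A): U overlapped-by A ✓
(U, F): U overlapped-by F ✓
(U, N): U overlapped-by N ✓
Count: 7.

7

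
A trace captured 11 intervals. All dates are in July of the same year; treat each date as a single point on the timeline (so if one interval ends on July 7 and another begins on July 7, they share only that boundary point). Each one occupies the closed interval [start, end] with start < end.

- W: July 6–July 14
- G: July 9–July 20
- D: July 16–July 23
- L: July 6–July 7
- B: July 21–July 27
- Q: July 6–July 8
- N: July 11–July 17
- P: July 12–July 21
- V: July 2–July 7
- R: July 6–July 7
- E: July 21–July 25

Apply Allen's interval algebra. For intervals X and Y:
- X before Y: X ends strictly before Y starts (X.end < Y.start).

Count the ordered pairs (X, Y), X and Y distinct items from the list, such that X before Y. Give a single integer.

Checking all 110 ordered pairs for relation 'before'; matching pairs in alphabetical order:
(G, B): G before B ✓
(G, E): G before E ✓
(L, B): L before B ✓
(L, D): L before D ✓
(L, E): L before E ✓
(L, G): L before G ✓
(L, N): L before N ✓
(L, P): L before P ✓
(N, B): N before B ✓
(N, E): N before E ✓
(Q, B): Q before B ✓
(Q, D): Q before D ✓
(Q, E): Q before E ✓
(Q, G): Q before G ✓
(Q, N): Q before N ✓
(Q, P): Q before P ✓
(R, B): R before B ✓
(R, D): R before D ✓
(R, E): R before E ✓
(R, G): R before G ✓
(R, N): R before N ✓
(R, P): R before P ✓
(V, B): V before B ✓
(V, D): V before D ✓
... plus 7 further pairs not listed.
Count: 31.

31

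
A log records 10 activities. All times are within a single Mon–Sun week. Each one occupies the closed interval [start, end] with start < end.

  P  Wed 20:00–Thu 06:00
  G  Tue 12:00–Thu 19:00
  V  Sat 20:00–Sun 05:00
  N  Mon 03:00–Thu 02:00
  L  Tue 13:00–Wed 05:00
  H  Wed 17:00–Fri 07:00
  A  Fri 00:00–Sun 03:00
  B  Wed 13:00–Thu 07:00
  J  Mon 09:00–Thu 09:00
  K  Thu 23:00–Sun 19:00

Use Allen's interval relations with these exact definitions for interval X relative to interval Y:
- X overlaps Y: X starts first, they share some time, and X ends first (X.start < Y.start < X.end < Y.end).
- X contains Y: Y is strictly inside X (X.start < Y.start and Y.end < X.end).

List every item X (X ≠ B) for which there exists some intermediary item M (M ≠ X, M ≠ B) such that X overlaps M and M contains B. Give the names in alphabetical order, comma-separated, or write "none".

J, N

Target B = [Wed 13:00, Thu 07:00].
Intermediaries M with M contains B: G, J.
Via G — items with X overlaps G: J, N.
Via J — items with X overlaps J: N.
Union: J, N.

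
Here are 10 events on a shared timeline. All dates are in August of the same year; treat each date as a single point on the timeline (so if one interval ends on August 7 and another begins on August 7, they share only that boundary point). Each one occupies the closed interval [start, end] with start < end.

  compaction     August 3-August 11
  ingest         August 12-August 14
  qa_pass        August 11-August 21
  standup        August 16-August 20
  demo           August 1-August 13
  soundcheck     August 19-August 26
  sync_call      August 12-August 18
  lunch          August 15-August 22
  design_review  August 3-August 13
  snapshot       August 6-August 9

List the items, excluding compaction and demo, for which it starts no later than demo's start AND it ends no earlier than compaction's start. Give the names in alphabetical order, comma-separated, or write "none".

none

Conditions: its start is no later than demo's start (X.start <= August 1) AND its end is no earlier than compaction's start (X.end >= August 3).
design_review: start August 3 <= August 1? ✗; end August 13 >= August 3? ✓ → no.
ingest: start August 12 <= August 1? ✗; end August 14 >= August 3? ✓ → no.
lunch: start August 15 <= August 1? ✗; end August 22 >= August 3? ✓ → no.
qa_pass: start August 11 <= August 1? ✗; end August 21 >= August 3? ✓ → no.
snapshot: start August 6 <= August 1? ✗; end August 9 >= August 3? ✓ → no.
soundcheck: start August 19 <= August 1? ✗; end August 26 >= August 3? ✓ → no.
standup: start August 16 <= August 1? ✗; end August 20 >= August 3? ✓ → no.
sync_call: start August 12 <= August 1? ✗; end August 18 >= August 3? ✓ → no.
Result: none.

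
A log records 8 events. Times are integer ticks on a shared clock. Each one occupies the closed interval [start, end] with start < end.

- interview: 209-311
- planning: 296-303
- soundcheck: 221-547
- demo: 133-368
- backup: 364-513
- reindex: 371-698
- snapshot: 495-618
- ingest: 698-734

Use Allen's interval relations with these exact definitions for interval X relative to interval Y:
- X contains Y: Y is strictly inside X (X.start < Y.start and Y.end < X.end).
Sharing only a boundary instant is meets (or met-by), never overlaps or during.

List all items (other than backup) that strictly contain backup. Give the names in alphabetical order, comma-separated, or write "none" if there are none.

soundcheck

Target backup = [364, 513].
demo [133, 368] → overlaps → no.
ingest [698, 734] → after → no.
interview [209, 311] → before → no.
planning [296, 303] → before → no.
reindex [371, 698] → overlapped-by → no.
snapshot [495, 618] → overlapped-by → no.
soundcheck [221, 547] → contains → yes.
Result: soundcheck.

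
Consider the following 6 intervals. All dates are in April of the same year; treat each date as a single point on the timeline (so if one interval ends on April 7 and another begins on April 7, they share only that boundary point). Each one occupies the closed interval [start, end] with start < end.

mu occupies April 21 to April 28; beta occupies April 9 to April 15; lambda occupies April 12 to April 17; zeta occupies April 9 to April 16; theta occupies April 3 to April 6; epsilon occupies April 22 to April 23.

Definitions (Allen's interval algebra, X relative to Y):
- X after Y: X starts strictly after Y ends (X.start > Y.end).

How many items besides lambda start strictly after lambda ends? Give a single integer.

2

Target lambda = [April 12, April 17].
beta [April 9, April 15] → overlaps → no.
epsilon [April 22, April 23] → after → counts.
mu [April 21, April 28] → after → counts.
theta [April 3, April 6] → before → no.
zeta [April 9, April 16] → overlaps → no.
Total: 2.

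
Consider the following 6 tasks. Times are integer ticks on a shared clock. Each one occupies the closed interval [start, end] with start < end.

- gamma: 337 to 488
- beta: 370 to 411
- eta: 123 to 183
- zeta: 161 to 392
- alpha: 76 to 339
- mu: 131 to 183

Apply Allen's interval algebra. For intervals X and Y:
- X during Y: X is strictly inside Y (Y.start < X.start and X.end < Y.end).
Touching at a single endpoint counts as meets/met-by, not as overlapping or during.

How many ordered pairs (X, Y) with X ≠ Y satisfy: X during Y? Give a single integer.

3

Checking all 30 ordered pairs for relation 'during'; matching pairs in alphabetical order:
(beta, gamma): beta during gamma ✓
(eta, alpha): eta during alpha ✓
(mu, alpha): mu during alpha ✓
Count: 3.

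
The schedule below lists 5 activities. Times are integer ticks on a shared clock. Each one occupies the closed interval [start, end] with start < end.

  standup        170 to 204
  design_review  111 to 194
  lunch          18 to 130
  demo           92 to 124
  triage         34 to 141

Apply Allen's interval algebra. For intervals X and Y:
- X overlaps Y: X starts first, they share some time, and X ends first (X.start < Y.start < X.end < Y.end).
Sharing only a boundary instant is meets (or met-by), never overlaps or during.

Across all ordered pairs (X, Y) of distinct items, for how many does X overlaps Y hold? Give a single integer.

Checking all 20 ordered pairs for relation 'overlaps'; matching pairs in alphabetical order:
(demo, design_review): demo overlaps design_review ✓
(design_review, standup): design_review overlaps standup ✓
(lunch, design_review): lunch overlaps design_review ✓
(lunch, triage): lunch overlaps triage ✓
(triage, design_review): triage overlaps design_review ✓
Count: 5.

5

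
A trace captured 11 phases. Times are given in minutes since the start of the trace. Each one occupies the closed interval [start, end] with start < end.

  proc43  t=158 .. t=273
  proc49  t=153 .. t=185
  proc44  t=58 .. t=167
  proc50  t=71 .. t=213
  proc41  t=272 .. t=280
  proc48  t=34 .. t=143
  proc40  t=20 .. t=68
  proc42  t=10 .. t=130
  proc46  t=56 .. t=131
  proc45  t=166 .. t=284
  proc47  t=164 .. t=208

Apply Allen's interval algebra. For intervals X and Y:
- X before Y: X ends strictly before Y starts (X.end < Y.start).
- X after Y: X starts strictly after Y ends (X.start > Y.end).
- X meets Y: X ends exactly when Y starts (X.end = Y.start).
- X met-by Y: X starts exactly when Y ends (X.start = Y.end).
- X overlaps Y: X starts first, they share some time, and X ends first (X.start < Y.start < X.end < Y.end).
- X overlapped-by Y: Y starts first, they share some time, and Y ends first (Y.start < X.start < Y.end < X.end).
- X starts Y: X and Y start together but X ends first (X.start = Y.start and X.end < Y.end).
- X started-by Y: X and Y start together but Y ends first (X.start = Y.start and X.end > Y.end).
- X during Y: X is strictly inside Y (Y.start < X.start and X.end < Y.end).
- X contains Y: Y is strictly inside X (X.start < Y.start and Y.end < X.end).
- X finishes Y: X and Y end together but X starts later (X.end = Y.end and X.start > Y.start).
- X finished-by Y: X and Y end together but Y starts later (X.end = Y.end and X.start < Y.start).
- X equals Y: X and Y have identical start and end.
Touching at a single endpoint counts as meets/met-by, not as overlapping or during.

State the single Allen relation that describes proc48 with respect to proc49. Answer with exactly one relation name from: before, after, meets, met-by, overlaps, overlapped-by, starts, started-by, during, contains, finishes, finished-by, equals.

before

proc48 = [t=34, t=143]; proc49 = [t=153, t=185].
Compare endpoints: proc48.start < proc49.start, proc48.start < proc49.end, proc48.end < proc49.start, proc48.end < proc49.end.
That pattern is 'before'.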